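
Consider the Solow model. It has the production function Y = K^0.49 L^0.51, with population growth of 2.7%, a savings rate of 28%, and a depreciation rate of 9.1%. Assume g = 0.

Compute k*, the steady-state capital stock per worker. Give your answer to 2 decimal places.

In steady state, investment equals break-even investment: s·k^α = (n + δ)·k.
Dividing both sides by k: k^(1−α) = s / (n + δ).
k^0.51 = 0.28 / (0.027 + 0.091) = 0.28 / 0.118 = 2.3729
k* = 2.3729^(1/0.51) ≈ 5.4430

k* ≈ 5.44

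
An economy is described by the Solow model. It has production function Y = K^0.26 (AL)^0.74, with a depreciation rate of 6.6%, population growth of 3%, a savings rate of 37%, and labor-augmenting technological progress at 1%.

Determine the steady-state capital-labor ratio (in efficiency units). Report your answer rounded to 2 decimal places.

In steady state, investment equals break-even investment: s·k^α = (n + g + δ)·k.
Rearranging, k^(1−α) = s / (n + g + δ).
k^0.74 = 0.37 / (0.030 + 0.010 + 0.066) = 0.37 / 0.106 = 3.4906
k* = 3.4906^(1/0.74) ≈ 5.4156

k* ≈ 5.42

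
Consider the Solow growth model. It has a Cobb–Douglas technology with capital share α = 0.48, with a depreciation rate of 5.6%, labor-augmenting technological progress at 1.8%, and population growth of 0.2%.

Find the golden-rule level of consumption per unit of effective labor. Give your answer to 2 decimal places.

At the golden rule, f'(k) = n + g + δ, so α·k^(α−1) = n + g + δ and k_gold = (α/(n + g + δ))^(1/(1−α)).
k_gold = (0.48/0.076)^(1/0.52) = 6.3158^1.9231 ≈ 34.6181
c_gold = f(k_gold) − (n + g + δ)·k_gold = 5.4811 − 0.076×34.6181 ≈ 2.8501

c_gold ≈ 2.85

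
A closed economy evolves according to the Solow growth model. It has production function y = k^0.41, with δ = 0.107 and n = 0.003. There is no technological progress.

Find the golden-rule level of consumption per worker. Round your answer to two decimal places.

At the golden rule, f'(k) = n + δ, so α·k^(α−1) = n + δ and k_gold = (α/(n + δ))^(1/(1−α)).
k_gold = (0.41/0.110)^(1/0.59) = 3.7273^1.6949 ≈ 9.2994
c_gold = f(k_gold) − (n + δ)·k_gold = 2.4950 − 0.110×9.2994 ≈ 1.4721

c_gold ≈ 1.47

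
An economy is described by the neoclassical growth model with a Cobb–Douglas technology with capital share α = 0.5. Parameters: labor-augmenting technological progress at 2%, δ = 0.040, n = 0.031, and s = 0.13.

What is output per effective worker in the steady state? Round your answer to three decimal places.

y* = 1.429

In steady state, investment equals break-even investment: s·k^α = (n + g + δ)·k.
Rearranging, k^(1−α) = s / (n + g + δ).
k^0.5 = 0.13 / (0.031 + 0.020 + 0.040) = 0.13 / 0.091 = 1.4286
k* = 1.4286^(1/0.5) ≈ 2.0409
y* = (k*)^α = 2.0409^0.5 ≈ 1.4286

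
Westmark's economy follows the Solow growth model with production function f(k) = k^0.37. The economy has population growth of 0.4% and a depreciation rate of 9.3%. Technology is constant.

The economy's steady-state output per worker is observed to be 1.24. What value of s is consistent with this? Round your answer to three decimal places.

s ≈ 0.140

In steady state, investment equals break-even investment: s·k^α = (n + δ)·k.
Since y* = [s/(n + δ)]^(α/(1−α)), we have s/(n + δ) = (y*)^((1−α)/α) = 1.24^1.7027 = 1.4423.
Therefore s = 1.4423 × (n + δ) = 1.4423 × 0.097 = 0.1399.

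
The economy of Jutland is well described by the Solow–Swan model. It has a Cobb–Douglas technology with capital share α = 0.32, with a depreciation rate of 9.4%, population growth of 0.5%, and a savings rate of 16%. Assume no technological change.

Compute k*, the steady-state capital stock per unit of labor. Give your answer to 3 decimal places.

k* ≈ 2.026

Steady state requires s·f(k) = (n + δ)·k, i.e. s·k^α = (n + δ)·k.
Dividing both sides by k: k^(1−α) = s / (n + δ).
k^0.68 = 0.16 / (0.005 + 0.094) = 0.16 / 0.099 = 1.6162
k* = 1.6162^(1/0.68) ≈ 2.0259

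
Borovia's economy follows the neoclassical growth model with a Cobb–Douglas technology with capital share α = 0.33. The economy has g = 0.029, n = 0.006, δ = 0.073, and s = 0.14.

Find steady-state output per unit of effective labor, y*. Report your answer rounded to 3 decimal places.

In steady state, investment equals break-even investment: s·k^α = (n + g + δ)·k.
Rearranging, k^(1−α) = s / (n + g + δ).
k^0.67 = 0.14 / (0.006 + 0.029 + 0.073) = 0.14 / 0.108 = 1.2963
k* = 1.2963^(1/0.67) ≈ 1.4730
y* = (k*)^α = 1.4730^0.33 ≈ 1.1363

y* ≈ 1.136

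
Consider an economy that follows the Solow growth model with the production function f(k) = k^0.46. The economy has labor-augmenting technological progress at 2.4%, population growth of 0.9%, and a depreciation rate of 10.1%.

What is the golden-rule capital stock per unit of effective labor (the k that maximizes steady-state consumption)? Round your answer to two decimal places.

k_gold ≈ 9.82

The golden rule sets f'(k) = n + g + δ, i.e. α·k^(α−1) = n + g + δ.
So k^(1−α) = α / (n + g + δ) = 0.46 / 0.134 = 3.4328.
k_gold = 3.4328^(1/0.54) ≈ 9.8162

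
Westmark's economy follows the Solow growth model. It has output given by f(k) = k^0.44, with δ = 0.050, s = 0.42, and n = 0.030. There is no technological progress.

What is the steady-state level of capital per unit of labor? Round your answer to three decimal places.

k* = 19.320

Steady state requires s·f(k) = (n + δ)·k, i.e. s·k^α = (n + δ)·k.
Rearranging, k^(1−α) = s / (n + δ).
k^0.56 = 0.42 / (0.030 + 0.050) = 0.42 / 0.080 = 5.2500
k* = 5.2500^(1/0.56) ≈ 19.3196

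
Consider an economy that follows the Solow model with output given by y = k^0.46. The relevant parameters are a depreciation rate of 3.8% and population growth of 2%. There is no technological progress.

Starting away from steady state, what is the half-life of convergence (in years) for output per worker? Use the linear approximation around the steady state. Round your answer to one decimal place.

about 22.1 years

Near the steady state the convergence rate is λ = (1 − α)(n + δ).
λ = (1 − 0.46) × 0.058 = 0.54 × 0.058 = 0.03132
Half-life = ln 2 / λ = 0.6931 / 0.03132 ≈ 22.13 years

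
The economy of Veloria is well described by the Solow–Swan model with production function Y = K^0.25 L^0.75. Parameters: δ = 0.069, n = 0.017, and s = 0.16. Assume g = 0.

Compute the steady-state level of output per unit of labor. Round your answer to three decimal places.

y* = 1.230

In steady state, investment equals break-even investment: s·k^α = (n + δ)·k.
Dividing both sides by k: k^(1−α) = s / (n + δ).
k^0.75 = 0.16 / (0.017 + 0.069) = 0.16 / 0.086 = 1.8605
k* = 1.8605^(1/0.75) ≈ 2.2883
y* = (k*)^α = 2.2883^0.25 ≈ 1.2299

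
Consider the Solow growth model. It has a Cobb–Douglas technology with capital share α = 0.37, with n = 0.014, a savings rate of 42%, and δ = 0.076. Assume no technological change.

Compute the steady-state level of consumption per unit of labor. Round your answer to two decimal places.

c* = 1.43

At the steady state, Δk = 0, so s·k^α = (n + δ)·k.
Rearranging, k^(1−α) = s / (n + δ).
k^0.63 = 0.42 / (0.014 + 0.076) = 0.42 / 0.090 = 4.6667
k* = 4.6667^(1/0.63) ≈ 11.5324
y* = (k*)^α = 11.5324^0.37 ≈ 2.4712
c* = (1 − s)·y* = (1 − 0.42) × 2.4712 ≈ 1.4333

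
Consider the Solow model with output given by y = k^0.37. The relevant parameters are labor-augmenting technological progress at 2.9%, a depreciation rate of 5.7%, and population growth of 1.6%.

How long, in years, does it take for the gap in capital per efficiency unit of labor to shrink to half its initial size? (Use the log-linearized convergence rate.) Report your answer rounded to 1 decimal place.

about 10.8 years

Near the steady state the convergence rate is λ = (1 − α)(n + g + δ).
λ = (1 − 0.37) × 0.102 = 0.63 × 0.102 = 0.06426
Half-life = ln 2 / λ = 0.6931 / 0.06426 ≈ 10.79 years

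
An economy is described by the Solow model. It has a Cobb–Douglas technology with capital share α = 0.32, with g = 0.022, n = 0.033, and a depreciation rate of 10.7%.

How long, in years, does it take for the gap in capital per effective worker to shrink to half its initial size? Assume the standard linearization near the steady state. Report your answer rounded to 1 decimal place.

t_½ ≈ 6.3 years

Near the steady state the convergence rate is λ = (1 − α)(n + g + δ).
λ = (1 − 0.32) × 0.162 = 0.68 × 0.162 = 0.11016
Half-life = ln 2 / λ = 0.6931 / 0.11016 ≈ 6.29 years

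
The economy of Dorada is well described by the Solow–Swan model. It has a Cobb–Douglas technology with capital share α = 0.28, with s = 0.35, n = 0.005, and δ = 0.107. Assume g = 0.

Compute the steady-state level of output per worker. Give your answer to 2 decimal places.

y* ≈ 1.56

Steady state requires s·f(k) = (n + δ)·k, i.e. s·k^α = (n + δ)·k.
Dividing both sides by k: k^(1−α) = s / (n + δ).
k^0.72 = 0.35 / (0.005 + 0.107) = 0.35 / 0.112 = 3.1250
k* = 3.1250^(1/0.72) ≈ 4.8673
y* = (k*)^α = 4.8673^0.28 ≈ 1.5575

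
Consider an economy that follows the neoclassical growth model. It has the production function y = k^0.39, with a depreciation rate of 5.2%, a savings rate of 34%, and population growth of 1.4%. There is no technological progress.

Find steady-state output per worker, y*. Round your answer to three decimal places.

y* ≈ 2.852

At the steady state, Δk = 0, so s·k^α = (n + δ)·k.
Rearranging, k^(1−α) = s / (n + δ).
k^0.61 = 0.34 / (0.014 + 0.052) = 0.34 / 0.066 = 5.1515
k* = 5.1515^(1/0.61) ≈ 14.6928
y* = (k*)^α = 14.6928^0.39 ≈ 2.8521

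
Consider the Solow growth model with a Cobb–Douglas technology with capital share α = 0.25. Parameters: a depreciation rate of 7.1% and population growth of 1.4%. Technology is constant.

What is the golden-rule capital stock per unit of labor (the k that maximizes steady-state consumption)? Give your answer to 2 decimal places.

k_gold ≈ 4.21

The golden rule sets f'(k) = n + δ, i.e. α·k^(α−1) = n + δ.
So k^(1−α) = α / (n + δ) = 0.25 / 0.085 = 2.9412.
k_gold = 2.9412^(1/0.75) ≈ 4.2140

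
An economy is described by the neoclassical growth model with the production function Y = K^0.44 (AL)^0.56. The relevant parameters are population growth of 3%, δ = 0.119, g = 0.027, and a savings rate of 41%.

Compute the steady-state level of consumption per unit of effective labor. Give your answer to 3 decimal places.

Steady state requires s·f(k) = (n + g + δ)·k, i.e. s·k^α = (n + g + δ)·k.
Rearranging, k^(1−α) = s / (n + g + δ).
k^0.56 = 0.41 / (0.030 + 0.027 + 0.119) = 0.41 / 0.176 = 2.3295
k* = 2.3295^(1/0.56) ≈ 4.5272
y* = (k*)^α = 4.5272^0.44 ≈ 1.9434
c* = (1 − s)·y* = (1 − 0.41) × 1.9434 ≈ 1.1466

c* ≈ 1.147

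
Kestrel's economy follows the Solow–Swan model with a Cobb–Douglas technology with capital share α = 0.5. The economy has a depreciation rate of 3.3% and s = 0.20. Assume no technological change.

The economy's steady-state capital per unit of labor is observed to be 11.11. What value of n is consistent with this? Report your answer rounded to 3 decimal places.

At the steady state, Δk = 0, so s·k^α = (n + δ)·k.
So s / (n + δ) = (k*)^(1−α) = 11.11^0.5 = 3.3332.
Therefore n + δ = s / 3.3332 = 0.20 / 3.3332 = 0.0600, so n = 0.0600 − 0.033 = 0.0270.

n ≈ 0.027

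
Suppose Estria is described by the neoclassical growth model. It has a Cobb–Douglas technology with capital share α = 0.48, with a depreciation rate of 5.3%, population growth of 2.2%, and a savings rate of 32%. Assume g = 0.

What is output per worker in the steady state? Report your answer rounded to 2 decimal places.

At the steady state, Δk = 0, so s·k^α = (n + δ)·k.
Rearranging, k^(1−α) = s / (n + δ).
k^0.52 = 0.32 / (0.022 + 0.053) = 0.32 / 0.075 = 4.2667
k* = 4.2667^(1/0.52) ≈ 16.2823
y* = (k*)^α = 16.2823^0.48 ≈ 3.8161

y* = 3.82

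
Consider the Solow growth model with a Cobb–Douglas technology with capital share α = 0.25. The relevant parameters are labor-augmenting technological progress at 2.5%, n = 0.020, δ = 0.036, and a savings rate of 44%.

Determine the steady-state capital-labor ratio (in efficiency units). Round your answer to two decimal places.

Steady state requires s·f(k) = (n + g + δ)·k, i.e. s·k^α = (n + g + δ)·k.
Rearranging, k^(1−α) = s / (n + g + δ).
k^0.75 = 0.44 / (0.020 + 0.025 + 0.036) = 0.44 / 0.081 = 5.4321
k* = 5.4321^(1/0.75) ≈ 9.5490

k* ≈ 9.55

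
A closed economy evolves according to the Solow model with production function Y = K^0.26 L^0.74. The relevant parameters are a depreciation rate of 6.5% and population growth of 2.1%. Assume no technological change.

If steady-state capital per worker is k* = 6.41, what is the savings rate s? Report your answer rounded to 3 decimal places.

At the steady state, Δk = 0, so s·k^α = (n + δ)·k.
So s / (n + δ) = (k*)^(1−α) = 6.41^0.74 = 3.9543.
Therefore s = 3.9543 × (n + δ) = 3.9543 × 0.086 = 0.3401.

s ≈ 0.340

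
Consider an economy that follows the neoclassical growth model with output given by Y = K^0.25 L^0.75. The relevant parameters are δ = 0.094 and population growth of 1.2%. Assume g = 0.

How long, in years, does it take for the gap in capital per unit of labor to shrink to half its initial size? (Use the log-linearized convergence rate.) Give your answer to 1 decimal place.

t_½ ≈ 8.7 years

Near the steady state the convergence rate is λ = (1 − α)(n + δ).
λ = (1 − 0.25) × 0.106 = 0.75 × 0.106 = 0.0795
Half-life = ln 2 / λ = 0.6931 / 0.0795 ≈ 8.72 years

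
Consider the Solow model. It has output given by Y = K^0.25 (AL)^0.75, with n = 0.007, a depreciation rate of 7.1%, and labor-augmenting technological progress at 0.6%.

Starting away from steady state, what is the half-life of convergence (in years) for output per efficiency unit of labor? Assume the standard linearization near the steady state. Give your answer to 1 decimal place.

Near the steady state the convergence rate is λ = (1 − α)(n + g + δ).
λ = (1 − 0.25) × 0.084 = 0.75 × 0.084 = 0.0630
Half-life = ln 2 / λ = 0.6931 / 0.0630 ≈ 11.00 years

half-life ≈ 11.0 years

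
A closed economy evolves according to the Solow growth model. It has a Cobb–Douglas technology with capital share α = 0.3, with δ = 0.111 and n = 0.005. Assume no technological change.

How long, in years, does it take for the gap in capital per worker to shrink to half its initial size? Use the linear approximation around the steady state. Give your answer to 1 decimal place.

half-life ≈ 8.5 years

Near the steady state the convergence rate is λ = (1 − α)(n + δ).
λ = (1 − 0.3) × 0.116 = 0.7 × 0.116 = 0.0812
Half-life = ln 2 / λ = 0.6931 / 0.0812 ≈ 8.54 years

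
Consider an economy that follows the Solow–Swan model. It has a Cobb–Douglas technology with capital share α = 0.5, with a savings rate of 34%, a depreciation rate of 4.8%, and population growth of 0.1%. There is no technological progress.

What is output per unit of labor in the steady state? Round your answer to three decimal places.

y* ≈ 6.939

Steady state requires s·f(k) = (n + δ)·k, i.e. s·k^α = (n + δ)·k.
Rearranging, k^(1−α) = s / (n + δ).
k^0.5 = 0.34 / (0.001 + 0.048) = 0.34 / 0.049 = 6.9388
k* = 6.9388^(1/0.5) ≈ 48.1469
y* = (k*)^α = 48.1469^0.5 ≈ 6.9388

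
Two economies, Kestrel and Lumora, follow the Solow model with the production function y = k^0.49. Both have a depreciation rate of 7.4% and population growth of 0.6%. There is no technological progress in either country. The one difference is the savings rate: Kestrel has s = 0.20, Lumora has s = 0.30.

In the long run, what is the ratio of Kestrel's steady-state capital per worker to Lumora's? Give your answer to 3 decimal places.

Steady-state k* = [s/(n + δ)]^(1/(1−α)), so the ratio is [ (s_K/(n + δ)_K) / (s_L/(n + δ)_L) ]^1.9608.
s_K/(n + δ)_K = 0.20/0.080 = 2.5000; s_L/(n + δ)_L = 0.30/0.080 = 3.7500.
Ratio = (2.5000/3.7500)^1.9608 = 0.6667^1.9608 ≈ 0.4516

ratio ≈ 0.452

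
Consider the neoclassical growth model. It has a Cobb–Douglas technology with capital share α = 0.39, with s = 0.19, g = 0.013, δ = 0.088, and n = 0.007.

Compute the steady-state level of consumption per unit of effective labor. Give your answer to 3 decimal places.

Steady state requires s·f(k) = (n + g + δ)·k, i.e. s·k^α = (n + g + δ)·k.
Rearranging, k^(1−α) = s / (n + g + δ).
k^0.61 = 0.19 / (0.007 + 0.013 + 0.088) = 0.19 / 0.108 = 1.7593
k* = 1.7593^(1/0.61) ≈ 2.5246
y* = (k*)^α = 2.5246^0.39 ≈ 1.4350
c* = (1 − s)·y* = (1 − 0.19) × 1.4350 ≈ 1.1624

c* ≈ 1.162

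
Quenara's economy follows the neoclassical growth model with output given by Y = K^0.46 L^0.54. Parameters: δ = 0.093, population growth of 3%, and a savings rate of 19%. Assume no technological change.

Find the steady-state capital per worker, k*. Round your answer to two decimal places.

k* ≈ 2.24

At the steady state, Δk = 0, so s·k^α = (n + δ)·k.
Dividing both sides by k: k^(1−α) = s / (n + δ).
k^0.54 = 0.19 / (0.030 + 0.093) = 0.19 / 0.123 = 1.5447
k* = 1.5447^(1/0.54) ≈ 2.2372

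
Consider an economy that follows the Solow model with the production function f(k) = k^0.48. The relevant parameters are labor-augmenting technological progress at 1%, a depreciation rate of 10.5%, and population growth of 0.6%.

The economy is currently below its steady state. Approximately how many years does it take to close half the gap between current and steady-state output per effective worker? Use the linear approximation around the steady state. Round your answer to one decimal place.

half-life ≈ 11.0 years

Near the steady state the convergence rate is λ = (1 − α)(n + g + δ).
λ = (1 − 0.48) × 0.121 = 0.52 × 0.121 = 0.06292
Half-life = ln 2 / λ = 0.6931 / 0.06292 ≈ 11.02 years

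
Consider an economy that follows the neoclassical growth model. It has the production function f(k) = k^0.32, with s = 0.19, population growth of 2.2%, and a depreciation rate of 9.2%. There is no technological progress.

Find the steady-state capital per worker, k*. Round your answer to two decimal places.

Steady state requires s·f(k) = (n + δ)·k, i.e. s·k^α = (n + δ)·k.
Dividing both sides by k: k^(1−α) = s / (n + δ).
k^0.68 = 0.19 / (0.022 + 0.092) = 0.19 / 0.114 = 1.6667
k* = 1.6667^(1/0.68) ≈ 2.1196

k* ≈ 2.12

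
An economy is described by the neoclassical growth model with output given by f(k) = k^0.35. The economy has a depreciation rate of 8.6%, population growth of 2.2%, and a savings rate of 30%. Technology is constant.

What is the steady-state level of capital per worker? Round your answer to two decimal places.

At the steady state, Δk = 0, so s·k^α = (n + δ)·k.
Rearranging, k^(1−α) = s / (n + δ).
k^0.65 = 0.30 / (0.022 + 0.086) = 0.30 / 0.108 = 2.7778
k* = 2.7778^(1/0.65) ≈ 4.8152

k* = 4.82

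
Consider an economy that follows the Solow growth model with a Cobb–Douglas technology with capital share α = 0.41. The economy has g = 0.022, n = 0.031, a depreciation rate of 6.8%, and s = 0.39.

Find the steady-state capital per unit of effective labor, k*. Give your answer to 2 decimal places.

k* = 7.27

In steady state, investment equals break-even investment: s·k^α = (n + g + δ)·k.
Dividing both sides by k: k^(1−α) = s / (n + g + δ).
k^0.59 = 0.39 / (0.031 + 0.022 + 0.068) = 0.39 / 0.121 = 3.2231
k* = 3.2231^(1/0.59) ≈ 7.2691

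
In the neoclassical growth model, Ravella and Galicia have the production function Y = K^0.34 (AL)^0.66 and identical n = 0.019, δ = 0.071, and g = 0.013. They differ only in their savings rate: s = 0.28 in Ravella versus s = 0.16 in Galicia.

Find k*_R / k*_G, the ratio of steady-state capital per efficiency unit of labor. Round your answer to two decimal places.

ratio ≈ 2.33

Steady-state k* = [s/(n + g + δ)]^(1/(1−α)), so the ratio is [ (s_R/(n + g + δ)_R) / (s_G/(n + g + δ)_G) ]^1.5152.
s_R/(n + g + δ)_R = 0.28/0.103 = 2.7184; s_G/(n + g + δ)_G = 0.16/0.103 = 1.5534.
Ratio = (2.7184/1.5534)^1.5152 = 1.7500^1.5152 ≈ 2.3348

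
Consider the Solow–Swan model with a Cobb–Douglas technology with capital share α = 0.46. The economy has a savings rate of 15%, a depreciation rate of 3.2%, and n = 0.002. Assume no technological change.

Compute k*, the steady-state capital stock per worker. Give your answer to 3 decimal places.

k* ≈ 15.622

At the steady state, Δk = 0, so s·k^α = (n + δ)·k.
Dividing both sides by k: k^(1−α) = s / (n + δ).
k^0.54 = 0.15 / (0.002 + 0.032) = 0.15 / 0.034 = 4.4118
k* = 4.4118^(1/0.54) ≈ 15.6219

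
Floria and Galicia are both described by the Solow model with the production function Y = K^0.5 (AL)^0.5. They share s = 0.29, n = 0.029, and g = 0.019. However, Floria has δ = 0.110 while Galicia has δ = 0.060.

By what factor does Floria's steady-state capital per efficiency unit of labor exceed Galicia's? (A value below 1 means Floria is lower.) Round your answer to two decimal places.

ratio ≈ 0.47

Steady-state k* = [s/(n + g + δ)]^(1/(1−α)), so the ratio is [ (s_F/(n + g + δ)_F) / (s_G/(n + g + δ)_G) ]^2.
s_F/(n + g + δ)_F = 0.29/0.158 = 1.8354; s_G/(n + g + δ)_G = 0.29/0.108 = 2.6852.
Ratio = (1.8354/2.6852)^2 = 0.6835^2 ≈ 0.4672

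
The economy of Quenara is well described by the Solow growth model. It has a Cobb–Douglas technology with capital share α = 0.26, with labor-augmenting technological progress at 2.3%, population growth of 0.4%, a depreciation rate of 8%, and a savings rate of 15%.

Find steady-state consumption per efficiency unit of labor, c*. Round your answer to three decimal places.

c* ≈ 0.957

In steady state, investment equals break-even investment: s·k^α = (n + g + δ)·k.
Rearranging, k^(1−α) = s / (n + g + δ).
k^0.74 = 0.15 / (0.004 + 0.023 + 0.080) = 0.15 / 0.107 = 1.4019
k* = 1.4019^(1/0.74) ≈ 1.5786
y* = (k*)^α = 1.5786^0.26 ≈ 1.1260
c* = (1 − s)·y* = (1 − 0.15) × 1.1260 ≈ 0.9571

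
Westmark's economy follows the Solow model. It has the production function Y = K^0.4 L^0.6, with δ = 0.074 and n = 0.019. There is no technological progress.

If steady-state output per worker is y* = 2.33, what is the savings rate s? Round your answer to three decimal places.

s ≈ 0.331

Steady state requires s·f(k) = (n + δ)·k, i.e. s·k^α = (n + δ)·k.
Since y* = [s/(n + δ)]^(α/(1−α)), we have s/(n + δ) = (y*)^((1−α)/α) = 2.33^1.5 = 3.5566.
Therefore s = 3.5566 × (n + δ) = 3.5566 × 0.093 = 0.3308.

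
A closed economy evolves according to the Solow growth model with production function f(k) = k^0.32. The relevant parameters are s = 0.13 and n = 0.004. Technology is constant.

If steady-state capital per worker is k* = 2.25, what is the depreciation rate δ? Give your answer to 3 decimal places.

Steady state requires s·f(k) = (n + δ)·k, i.e. s·k^α = (n + δ)·k.
So s / (n + δ) = (k*)^(1−α) = 2.25^0.68 = 1.7357.
Therefore n + δ = s / 1.7357 = 0.13 / 1.7357 = 0.0749, so δ = 0.0749 − 0.004 = 0.0709.

δ ≈ 0.071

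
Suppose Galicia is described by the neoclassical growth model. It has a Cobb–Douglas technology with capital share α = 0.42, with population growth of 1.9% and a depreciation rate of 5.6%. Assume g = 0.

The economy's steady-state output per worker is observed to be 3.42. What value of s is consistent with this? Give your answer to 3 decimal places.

In steady state, investment equals break-even investment: s·k^α = (n + δ)·k.
Since y* = [s/(n + δ)]^(α/(1−α)), we have s/(n + δ) = (y*)^((1−α)/α) = 3.42^1.381 = 5.4637.
Therefore s = 5.4637 × (n + δ) = 5.4637 × 0.075 = 0.4098.

s ≈ 0.410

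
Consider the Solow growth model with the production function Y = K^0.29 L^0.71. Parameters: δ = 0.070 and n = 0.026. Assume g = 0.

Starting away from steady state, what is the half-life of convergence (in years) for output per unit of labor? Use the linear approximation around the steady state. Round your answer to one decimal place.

about 10.2 years

Near the steady state the convergence rate is λ = (1 − α)(n + δ).
λ = (1 − 0.29) × 0.096 = 0.71 × 0.096 = 0.06816
Half-life = ln 2 / λ = 0.6931 / 0.06816 ≈ 10.17 years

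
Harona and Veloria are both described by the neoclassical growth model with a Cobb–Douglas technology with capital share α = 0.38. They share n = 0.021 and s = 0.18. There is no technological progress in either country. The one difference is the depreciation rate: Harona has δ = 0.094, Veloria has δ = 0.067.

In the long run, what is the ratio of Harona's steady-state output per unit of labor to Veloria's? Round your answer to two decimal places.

Steady-state y* = [s/(n + δ)]^(α/(1−α)), so the ratio is [ (s_H/(n + δ)_H) / (s_V/(n + δ)_V) ]^0.6129.
s_H/(n + δ)_H = 0.18/0.115 = 1.5652; s_V/(n + δ)_V = 0.18/0.088 = 2.0455.
Ratio = (1.5652/2.0455)^0.6129 = 0.7652^0.6129 ≈ 0.8487

y*_H / y*_V ≈ 0.85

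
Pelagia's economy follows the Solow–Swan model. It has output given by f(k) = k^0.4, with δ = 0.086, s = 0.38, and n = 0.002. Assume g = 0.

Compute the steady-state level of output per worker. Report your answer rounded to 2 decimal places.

In steady state, investment equals break-even investment: s·k^α = (n + δ)·k.
Dividing both sides by k: k^(1−α) = s / (n + δ).
k^0.6 = 0.38 / (0.002 + 0.086) = 0.38 / 0.088 = 4.3182
k* = 4.3182^(1/0.6) ≈ 11.4509
y* = (k*)^α = 11.4509^0.4 ≈ 2.6518

y* ≈ 2.65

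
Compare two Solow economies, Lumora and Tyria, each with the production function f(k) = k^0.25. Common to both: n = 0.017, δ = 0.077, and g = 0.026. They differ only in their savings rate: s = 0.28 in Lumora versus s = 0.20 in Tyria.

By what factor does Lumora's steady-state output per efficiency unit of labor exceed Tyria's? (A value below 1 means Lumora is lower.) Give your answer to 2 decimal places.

Steady-state y* = [s/(n + g + δ)]^(α/(1−α)), so the ratio is [ (s_L/(n + g + δ)_L) / (s_T/(n + g + δ)_T) ]^0.3333.
s_L/(n + g + δ)_L = 0.28/0.120 = 2.3333; s_T/(n + g + δ)_T = 0.20/0.120 = 1.6667.
Ratio = (2.3333/1.6667)^0.3333 = 1.4000^0.3333 ≈ 1.1187

y*_L / y*_T ≈ 1.12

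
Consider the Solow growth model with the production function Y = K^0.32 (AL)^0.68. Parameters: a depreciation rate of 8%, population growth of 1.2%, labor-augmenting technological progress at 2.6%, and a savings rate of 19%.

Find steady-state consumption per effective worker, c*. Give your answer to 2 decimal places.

c* ≈ 1.01

In steady state, investment equals break-even investment: s·k^α = (n + g + δ)·k.
Rearranging, k^(1−α) = s / (n + g + δ).
k^0.68 = 0.19 / (0.012 + 0.026 + 0.080) = 0.19 / 0.118 = 1.6102
k* = 1.6102^(1/0.68) ≈ 2.0148
y* = (k*)^α = 2.0148^0.32 ≈ 1.2513
c* = (1 − s)·y* = (1 − 0.19) × 1.2513 ≈ 1.0136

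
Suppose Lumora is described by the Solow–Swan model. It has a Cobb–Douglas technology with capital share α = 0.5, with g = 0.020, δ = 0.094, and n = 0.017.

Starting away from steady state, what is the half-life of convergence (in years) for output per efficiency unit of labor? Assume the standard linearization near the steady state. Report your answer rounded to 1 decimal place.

about 10.6 years

Near the steady state the convergence rate is λ = (1 − α)(n + g + δ).
λ = (1 − 0.5) × 0.131 = 0.5 × 0.131 = 0.0655
Half-life = ln 2 / λ = 0.6931 / 0.0655 ≈ 10.58 years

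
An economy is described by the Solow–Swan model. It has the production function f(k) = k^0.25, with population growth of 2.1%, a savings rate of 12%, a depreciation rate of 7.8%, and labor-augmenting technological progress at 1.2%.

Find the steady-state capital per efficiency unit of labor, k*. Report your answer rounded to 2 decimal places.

k* ≈ 1.11

Steady state requires s·f(k) = (n + g + δ)·k, i.e. s·k^α = (n + g + δ)·k.
Dividing both sides by k: k^(1−α) = s / (n + g + δ).
k^0.75 = 0.12 / (0.021 + 0.012 + 0.078) = 0.12 / 0.111 = 1.0811
k* = 1.0811^(1/0.75) ≈ 1.1096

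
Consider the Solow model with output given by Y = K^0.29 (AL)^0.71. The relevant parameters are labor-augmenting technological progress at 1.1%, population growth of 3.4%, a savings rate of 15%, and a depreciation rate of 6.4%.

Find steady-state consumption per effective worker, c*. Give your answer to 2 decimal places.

In steady state, investment equals break-even investment: s·k^α = (n + g + δ)·k.
Rearranging, k^(1−α) = s / (n + g + δ).
k^0.71 = 0.15 / (0.034 + 0.011 + 0.064) = 0.15 / 0.109 = 1.3761
k* = 1.3761^(1/0.71) ≈ 1.5678
y* = (k*)^α = 1.5678^0.29 ≈ 1.1393
c* = (1 − s)·y* = (1 − 0.15) × 1.1393 ≈ 0.9684

c* = 0.97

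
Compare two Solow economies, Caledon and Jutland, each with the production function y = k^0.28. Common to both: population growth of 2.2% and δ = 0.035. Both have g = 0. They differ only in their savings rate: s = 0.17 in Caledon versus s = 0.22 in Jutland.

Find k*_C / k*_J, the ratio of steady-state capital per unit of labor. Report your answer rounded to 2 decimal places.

ratio ≈ 0.70

Steady-state k* = [s/(n + δ)]^(1/(1−α)), so the ratio is [ (s_C/(n + δ)_C) / (s_J/(n + δ)_J) ]^1.3889.
s_C/(n + δ)_C = 0.17/0.057 = 2.9825; s_J/(n + δ)_J = 0.22/0.057 = 3.8596.
Ratio = (2.9825/3.8596)^1.3889 = 0.7727^1.3889 ≈ 0.6990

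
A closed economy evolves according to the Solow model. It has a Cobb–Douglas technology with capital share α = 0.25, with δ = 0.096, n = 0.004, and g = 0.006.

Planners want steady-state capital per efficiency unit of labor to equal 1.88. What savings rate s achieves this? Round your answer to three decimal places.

In steady state, investment equals break-even investment: s·k^α = (n + g + δ)·k.
So s / (n + g + δ) = (k*)^(1−α) = 1.88^0.75 = 1.6055.
Therefore s = 1.6055 × (n + g + δ) = 1.6055 × 0.106 = 0.1702.

s ≈ 0.170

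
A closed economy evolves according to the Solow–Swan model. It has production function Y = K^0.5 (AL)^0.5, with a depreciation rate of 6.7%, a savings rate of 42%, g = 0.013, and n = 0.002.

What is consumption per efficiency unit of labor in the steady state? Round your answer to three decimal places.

c* ≈ 2.971

In steady state, investment equals break-even investment: s·k^α = (n + g + δ)·k.
Dividing both sides by k: k^(1−α) = s / (n + g + δ).
k^0.5 = 0.42 / (0.002 + 0.013 + 0.067) = 0.42 / 0.082 = 5.1220
k* = 5.1220^(1/0.5) ≈ 26.2349
y* = (k*)^α = 26.2349^0.5 ≈ 5.1220
c* = (1 − s)·y* = (1 − 0.42) × 5.1220 ≈ 2.9708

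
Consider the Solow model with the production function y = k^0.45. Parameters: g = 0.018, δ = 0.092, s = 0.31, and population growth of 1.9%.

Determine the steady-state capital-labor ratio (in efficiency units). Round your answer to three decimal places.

At the steady state, Δk = 0, so s·k^α = (n + g + δ)·k.
Rearranging, k^(1−α) = s / (n + g + δ).
k^0.55 = 0.31 / (0.019 + 0.018 + 0.092) = 0.31 / 0.129 = 2.4031
k* = 2.4031^(1/0.55) ≈ 4.9239

k* = 4.924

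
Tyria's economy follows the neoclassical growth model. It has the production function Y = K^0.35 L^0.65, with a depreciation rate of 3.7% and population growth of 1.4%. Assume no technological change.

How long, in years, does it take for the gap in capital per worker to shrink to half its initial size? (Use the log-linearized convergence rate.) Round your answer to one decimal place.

t_½ ≈ 20.9 years

Near the steady state the convergence rate is λ = (1 − α)(n + δ).
λ = (1 − 0.35) × 0.051 = 0.65 × 0.051 = 0.03315
Half-life = ln 2 / λ = 0.6931 / 0.03315 ≈ 20.91 years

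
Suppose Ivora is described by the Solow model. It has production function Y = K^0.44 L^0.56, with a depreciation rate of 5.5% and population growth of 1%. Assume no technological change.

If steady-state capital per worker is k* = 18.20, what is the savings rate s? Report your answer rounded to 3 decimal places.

At the steady state, Δk = 0, so s·k^α = (n + δ)·k.
So s / (n + δ) = (k*)^(1−α) = 18.20^0.56 = 5.0774.
Therefore s = 5.0774 × (n + δ) = 5.0774 × 0.065 = 0.3300.

s ≈ 0.330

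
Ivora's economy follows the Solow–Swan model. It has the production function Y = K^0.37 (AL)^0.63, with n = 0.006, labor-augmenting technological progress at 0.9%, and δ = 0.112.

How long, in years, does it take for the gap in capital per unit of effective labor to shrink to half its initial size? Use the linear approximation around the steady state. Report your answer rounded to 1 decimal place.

Near the steady state the convergence rate is λ = (1 − α)(n + g + δ).
λ = (1 − 0.37) × 0.127 = 0.63 × 0.127 = 0.08001
Half-life = ln 2 / λ = 0.6931 / 0.08001 ≈ 8.66 years

about 8.7 years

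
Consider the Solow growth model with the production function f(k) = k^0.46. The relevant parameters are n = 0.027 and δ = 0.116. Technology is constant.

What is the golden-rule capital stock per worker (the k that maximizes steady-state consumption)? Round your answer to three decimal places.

The golden rule sets f'(k) = n + δ, i.e. α·k^(α−1) = n + δ.
So k^(1−α) = α / (n + δ) = 0.46 / 0.143 = 3.2168.
k_gold = 3.2168^(1/0.54) ≈ 8.7031

k_gold ≈ 8.703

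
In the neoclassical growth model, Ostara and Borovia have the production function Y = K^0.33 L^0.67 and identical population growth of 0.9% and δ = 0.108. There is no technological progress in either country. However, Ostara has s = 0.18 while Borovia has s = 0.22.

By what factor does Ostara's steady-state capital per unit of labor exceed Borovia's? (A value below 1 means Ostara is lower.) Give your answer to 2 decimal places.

ratio ≈ 0.74

Steady-state k* = [s/(n + δ)]^(1/(1−α)), so the ratio is [ (s_O/(n + δ)_O) / (s_B/(n + δ)_B) ]^1.4925.
s_O/(n + δ)_O = 0.18/0.117 = 1.5385; s_B/(n + δ)_B = 0.22/0.117 = 1.8803.
Ratio = (1.5385/1.8803)^1.4925 = 0.8182^1.4925 ≈ 0.7412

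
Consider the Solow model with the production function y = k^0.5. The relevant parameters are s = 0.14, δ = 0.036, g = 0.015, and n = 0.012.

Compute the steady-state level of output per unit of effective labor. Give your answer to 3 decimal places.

y* = 2.222

At the steady state, Δk = 0, so s·k^α = (n + g + δ)·k.
Rearranging, k^(1−α) = s / (n + g + δ).
k^0.5 = 0.14 / (0.012 + 0.015 + 0.036) = 0.14 / 0.063 = 2.2222
k* = 2.2222^(1/0.5) ≈ 4.9382
y* = (k*)^α = 4.9382^0.5 ≈ 2.2222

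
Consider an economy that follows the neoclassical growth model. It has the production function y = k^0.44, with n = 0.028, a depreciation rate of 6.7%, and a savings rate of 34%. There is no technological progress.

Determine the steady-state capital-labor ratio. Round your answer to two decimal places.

k* ≈ 9.75

Steady state requires s·f(k) = (n + δ)·k, i.e. s·k^α = (n + δ)·k.
Dividing both sides by k: k^(1−α) = s / (n + δ).
k^0.56 = 0.34 / (0.028 + 0.067) = 0.34 / 0.095 = 3.5789
k* = 3.5789^(1/0.56) ≈ 9.7463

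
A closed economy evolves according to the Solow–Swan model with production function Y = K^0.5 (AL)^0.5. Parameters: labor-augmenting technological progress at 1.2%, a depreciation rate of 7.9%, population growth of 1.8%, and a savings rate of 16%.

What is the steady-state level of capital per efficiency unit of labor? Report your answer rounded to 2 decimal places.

k* = 2.15

In steady state, investment equals break-even investment: s·k^α = (n + g + δ)·k.
Rearranging, k^(1−α) = s / (n + g + δ).
k^0.5 = 0.16 / (0.018 + 0.012 + 0.079) = 0.16 / 0.109 = 1.4679
k* = 1.4679^(1/0.5) ≈ 2.1547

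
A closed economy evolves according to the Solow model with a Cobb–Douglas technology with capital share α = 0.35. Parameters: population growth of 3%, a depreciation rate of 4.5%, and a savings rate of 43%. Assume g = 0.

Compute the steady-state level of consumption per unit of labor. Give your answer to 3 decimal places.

At the steady state, Δk = 0, so s·k^α = (n + δ)·k.
Rearranging, k^(1−α) = s / (n + δ).
k^0.65 = 0.43 / (0.030 + 0.045) = 0.43 / 0.075 = 5.7333
k* = 5.7333^(1/0.65) ≈ 14.6817
y* = (k*)^α = 14.6817^0.35 ≈ 2.5608
c* = (1 − s)·y* = (1 − 0.43) × 2.5608 ≈ 1.4597

c* = 1.460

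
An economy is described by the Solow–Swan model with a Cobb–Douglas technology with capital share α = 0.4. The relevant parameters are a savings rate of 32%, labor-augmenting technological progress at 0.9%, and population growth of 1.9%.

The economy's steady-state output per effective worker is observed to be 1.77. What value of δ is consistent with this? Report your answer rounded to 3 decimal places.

δ ≈ 0.108

In steady state, investment equals break-even investment: s·k^α = (n + g + δ)·k.
Since y* = [s/(n + g + δ)]^(α/(1−α)), we have s/(n + g + δ) = (y*)^((1−α)/α) = 1.77^1.5 = 2.3548.
Therefore n + g + δ = s / 2.3548 = 0.32 / 2.3548 = 0.1359, so δ = 0.1359 − 0.028 = 0.1079.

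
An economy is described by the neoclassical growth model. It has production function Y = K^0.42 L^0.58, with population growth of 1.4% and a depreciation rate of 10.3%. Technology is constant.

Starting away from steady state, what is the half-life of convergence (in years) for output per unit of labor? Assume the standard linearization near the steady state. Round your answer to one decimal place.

t_½ ≈ 10.2 years

Near the steady state the convergence rate is λ = (1 − α)(n + δ).
λ = (1 − 0.42) × 0.117 = 0.58 × 0.117 = 0.06786
Half-life = ln 2 / λ = 0.6931 / 0.06786 ≈ 10.21 years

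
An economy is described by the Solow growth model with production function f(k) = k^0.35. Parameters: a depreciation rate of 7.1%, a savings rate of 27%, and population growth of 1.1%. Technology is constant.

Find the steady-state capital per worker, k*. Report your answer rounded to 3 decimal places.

k* ≈ 6.255

At the steady state, Δk = 0, so s·k^α = (n + δ)·k.
Dividing both sides by k: k^(1−α) = s / (n + δ).
k^0.65 = 0.27 / (0.011 + 0.071) = 0.27 / 0.082 = 3.2927
k* = 3.2927^(1/0.65) ≈ 6.2551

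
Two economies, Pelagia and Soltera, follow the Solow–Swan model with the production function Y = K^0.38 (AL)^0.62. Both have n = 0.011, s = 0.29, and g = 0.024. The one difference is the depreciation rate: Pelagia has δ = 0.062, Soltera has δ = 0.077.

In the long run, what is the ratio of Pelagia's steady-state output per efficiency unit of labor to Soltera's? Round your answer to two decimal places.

Steady-state y* = [s/(n + g + δ)]^(α/(1−α)), so the ratio is [ (s_P/(n + g + δ)_P) / (s_S/(n + g + δ)_S) ]^0.6129.
s_P/(n + g + δ)_P = 0.29/0.097 = 2.9897; s_S/(n + g + δ)_S = 0.29/0.112 = 2.5893.
Ratio = (2.9897/2.5893)^0.6129 = 1.1546^0.6129 ≈ 1.0921

ratio ≈ 1.09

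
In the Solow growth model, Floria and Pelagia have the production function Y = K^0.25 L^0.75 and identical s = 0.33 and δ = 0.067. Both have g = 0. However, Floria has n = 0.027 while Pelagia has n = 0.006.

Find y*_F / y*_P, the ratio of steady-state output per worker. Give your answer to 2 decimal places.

ratio ≈ 0.92

Steady-state y* = [s/(n + δ)]^(α/(1−α)), so the ratio is [ (s_F/(n + δ)_F) / (s_P/(n + δ)_P) ]^0.3333.
s_F/(n + δ)_F = 0.33/0.094 = 3.5106; s_P/(n + δ)_P = 0.33/0.073 = 4.5205.
Ratio = (3.5106/4.5205)^0.3333 = 0.7766^0.3333 ≈ 0.9192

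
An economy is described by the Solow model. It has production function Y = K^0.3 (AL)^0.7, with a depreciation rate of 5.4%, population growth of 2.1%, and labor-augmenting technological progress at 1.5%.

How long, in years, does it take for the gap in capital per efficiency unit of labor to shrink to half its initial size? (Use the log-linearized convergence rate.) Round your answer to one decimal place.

half-life ≈ 11.0 years

Near the steady state the convergence rate is λ = (1 − α)(n + g + δ).
λ = (1 − 0.3) × 0.090 = 0.7 × 0.090 = 0.0630
Half-life = ln 2 / λ = 0.6931 / 0.0630 ≈ 11.00 years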